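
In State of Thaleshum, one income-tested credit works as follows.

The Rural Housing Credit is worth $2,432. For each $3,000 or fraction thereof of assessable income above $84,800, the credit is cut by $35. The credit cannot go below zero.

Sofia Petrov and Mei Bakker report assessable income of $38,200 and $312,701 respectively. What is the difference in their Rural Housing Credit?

Sofia ($38,200): Rural Housing Credit: $38,200 is at or below the $84,800 threshold, so the full $2,432 applies.
Mei ($312,701): Rural Housing Credit: income exceeds $84,800 by $227,901 → 76 increments × $35 = $2,660 ≥ base, so the credit is $0.
Difference: |$2,432 − $0| = $2,432.

$2,432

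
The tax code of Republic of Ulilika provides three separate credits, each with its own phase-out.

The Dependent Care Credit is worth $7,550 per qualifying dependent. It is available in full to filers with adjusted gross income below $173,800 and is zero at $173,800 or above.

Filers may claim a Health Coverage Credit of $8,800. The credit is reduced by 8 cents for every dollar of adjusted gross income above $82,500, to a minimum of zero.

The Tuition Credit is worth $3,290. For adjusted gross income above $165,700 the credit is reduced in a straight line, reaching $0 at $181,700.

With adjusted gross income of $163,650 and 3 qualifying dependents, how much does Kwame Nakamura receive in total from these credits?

Dependent Care Credit: base = 3 × $7,550 = $22,650. $163,650 is below the $173,800 cutoff, so the full $22,650 applies.
Health Coverage Credit: 8% of the $81,150 excess over $82,500 is $6,492; credit = $8,800 − $6,492 = $2,308.
Tuition Credit: $163,650 is at or below the $165,700 threshold, so the full $3,290 applies.
Total: $22,650 + $2,308 + $3,290 = $28,248.

$28,248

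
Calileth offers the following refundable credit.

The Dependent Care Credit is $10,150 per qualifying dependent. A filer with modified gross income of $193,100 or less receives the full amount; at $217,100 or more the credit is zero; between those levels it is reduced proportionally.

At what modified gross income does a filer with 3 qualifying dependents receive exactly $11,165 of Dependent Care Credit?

$208,300

Full credit = 3 × $10,150 = $30,450.
$11,165 is 11,165/30,450 of the full $30,450, so 19,285/30,450 of the $24,000 range has been used: income = $193,100 + $24,000 × 19,285/30,450 = $208,300.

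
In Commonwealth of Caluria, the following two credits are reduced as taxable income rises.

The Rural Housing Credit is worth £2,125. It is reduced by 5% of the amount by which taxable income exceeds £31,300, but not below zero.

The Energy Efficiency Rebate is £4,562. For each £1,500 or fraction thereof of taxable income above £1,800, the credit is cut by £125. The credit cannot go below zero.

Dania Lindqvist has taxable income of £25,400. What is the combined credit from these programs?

Rural Housing Credit: £25,400 is at or below the £31,300 threshold, so the full £2,125 applies.
Energy Efficiency Rebate: income exceeds £1,800 by £23,600, which is 16 full-or-partial £1,500 increments; reduction = 16 × £125 = £2,000, leaving £2,562.
Total: £2,125 + £2,562 = £4,687.

£4,687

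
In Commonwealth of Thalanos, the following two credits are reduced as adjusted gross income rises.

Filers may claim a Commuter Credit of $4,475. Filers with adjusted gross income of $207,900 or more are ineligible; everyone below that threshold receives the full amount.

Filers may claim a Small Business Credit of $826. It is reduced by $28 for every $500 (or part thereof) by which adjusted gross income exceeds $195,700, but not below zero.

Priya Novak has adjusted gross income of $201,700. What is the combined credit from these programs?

Commuter Credit: $201,700 is below the $207,900 cutoff, so the full $4,475 applies.
Small Business Credit: income exceeds $195,700 by $6,000, which is 12 full-or-partial $500 increments; reduction = 12 × $28 = $336, leaving $490.
Total: $4,475 + $490 = $4,965.

$4,965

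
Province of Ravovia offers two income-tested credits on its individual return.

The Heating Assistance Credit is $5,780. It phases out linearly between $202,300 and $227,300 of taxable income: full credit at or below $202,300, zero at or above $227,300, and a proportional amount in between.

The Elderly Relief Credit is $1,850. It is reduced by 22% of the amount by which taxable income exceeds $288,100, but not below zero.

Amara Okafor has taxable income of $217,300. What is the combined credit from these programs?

Heating Assistance Credit: $217,300 is $15,000 into a $25,000 phase-out range, leaving 10,000/25,000 of the credit: $5,780 × 10,000/25,000 = $2,312.
Elderly Relief Credit: $217,300 is at or below the $288,100 threshold, so the full $1,850 applies.
Total: $2,312 + $1,850 = $4,162.

$4,162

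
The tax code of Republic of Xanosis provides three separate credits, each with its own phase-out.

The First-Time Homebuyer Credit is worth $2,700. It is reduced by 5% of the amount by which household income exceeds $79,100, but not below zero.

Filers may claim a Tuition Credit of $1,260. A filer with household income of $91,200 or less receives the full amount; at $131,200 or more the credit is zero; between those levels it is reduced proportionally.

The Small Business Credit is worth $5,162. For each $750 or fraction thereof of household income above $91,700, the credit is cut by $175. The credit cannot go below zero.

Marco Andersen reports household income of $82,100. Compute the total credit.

First-Time Homebuyer Credit: 5% of the $3,000 excess over $79,100 is $150; credit = $2,700 − $150 = $2,550.
Tuition Credit: $82,100 is at or below the $91,200 threshold, so the full $1,260 applies.
Small Business Credit: $82,100 is at or below the $91,700 threshold, so the full $5,162 applies.
Total: $2,550 + $1,260 + $5,162 = $8,972.

$8,972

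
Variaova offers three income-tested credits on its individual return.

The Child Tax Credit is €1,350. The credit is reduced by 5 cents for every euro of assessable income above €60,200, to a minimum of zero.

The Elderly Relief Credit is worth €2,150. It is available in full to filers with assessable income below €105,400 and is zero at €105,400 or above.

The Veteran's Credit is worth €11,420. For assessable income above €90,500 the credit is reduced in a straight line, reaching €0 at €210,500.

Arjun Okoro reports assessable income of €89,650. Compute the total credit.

€13,570

Child Tax Credit: 5% of the €29,450 excess over €60,200 is €1,472.50 ≥ base, so the credit is €0.
Elderly Relief Credit: €89,650 is below the €105,400 cutoff, so the full €2,150 applies.
Veteran's Credit: €89,650 is at or below the €90,500 threshold, so the full €11,420 applies.
Total: €0 + €2,150 + €11,420 = €13,570.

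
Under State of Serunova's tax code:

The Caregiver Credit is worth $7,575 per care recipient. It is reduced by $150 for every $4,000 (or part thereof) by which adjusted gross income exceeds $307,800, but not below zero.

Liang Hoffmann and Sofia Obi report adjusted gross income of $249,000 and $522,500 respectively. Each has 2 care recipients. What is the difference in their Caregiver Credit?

Liang ($249,000): Caregiver Credit: base = 2 × $7,575 = $15,150. $249,000 is at or below the $307,800 threshold, so the full $15,150 applies.
Sofia ($522,500): Caregiver Credit: base = 2 × $7,575 = $15,150. income exceeds $307,800 by $214,700, which is 54 full-or-partial $4,000 increments; reduction = 54 × $150 = $8,100, leaving $7,050.
Difference: |$15,150 − $7,050| = $8,100.

$8,100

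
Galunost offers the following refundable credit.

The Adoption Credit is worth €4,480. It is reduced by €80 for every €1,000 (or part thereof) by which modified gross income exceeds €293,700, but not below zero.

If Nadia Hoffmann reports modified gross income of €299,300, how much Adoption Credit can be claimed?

€4,000

Adoption Credit: income exceeds €293,700 by €5,600, which is 6 full-or-partial €1,000 increments; reduction = 6 × €80 = €480, leaving €4,000.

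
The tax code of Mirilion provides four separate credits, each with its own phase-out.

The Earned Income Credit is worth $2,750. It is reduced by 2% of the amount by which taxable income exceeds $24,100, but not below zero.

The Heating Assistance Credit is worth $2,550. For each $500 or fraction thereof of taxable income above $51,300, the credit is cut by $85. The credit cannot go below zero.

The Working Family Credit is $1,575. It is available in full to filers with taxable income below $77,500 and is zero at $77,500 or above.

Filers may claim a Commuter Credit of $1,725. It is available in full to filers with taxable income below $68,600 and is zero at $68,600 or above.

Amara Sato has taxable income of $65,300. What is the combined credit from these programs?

Earned Income Credit: 2% of the $41,200 excess over $24,100 is $824; credit = $2,750 − $824 = $1,926.
Heating Assistance Credit: income exceeds $51,300 by $14,000, which is 28 full-or-partial $500 increments; reduction = 28 × $85 = $2,380, leaving $170.
Working Family Credit: $65,300 is below the $77,500 cutoff, so the full $1,575 applies.
Commuter Credit: $65,300 is below the $68,600 cutoff, so the full $1,725 applies.
Total: $1,926 + $170 + $1,575 + $1,725 = $5,396.

$5,396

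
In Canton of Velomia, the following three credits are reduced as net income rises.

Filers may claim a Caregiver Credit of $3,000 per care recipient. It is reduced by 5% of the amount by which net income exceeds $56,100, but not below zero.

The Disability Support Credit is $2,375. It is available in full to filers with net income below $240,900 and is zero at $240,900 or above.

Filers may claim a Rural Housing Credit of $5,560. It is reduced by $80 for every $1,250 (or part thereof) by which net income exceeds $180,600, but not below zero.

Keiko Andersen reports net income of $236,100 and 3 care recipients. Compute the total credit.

$4,335

Caregiver Credit: base = 3 × $3,000 = $9,000. 5% of the $180,000 excess over $56,100 is $9,000 ≥ base, so the credit is $0.
Disability Support Credit: $236,100 is below the $240,900 cutoff, so the full $2,375 applies.
Rural Housing Credit: income exceeds $180,600 by $55,500, which is 45 full-or-partial $1,250 increments; reduction = 45 × $80 = $3,600, leaving $1,960.
Total: $0 + $2,375 + $1,960 = $4,335.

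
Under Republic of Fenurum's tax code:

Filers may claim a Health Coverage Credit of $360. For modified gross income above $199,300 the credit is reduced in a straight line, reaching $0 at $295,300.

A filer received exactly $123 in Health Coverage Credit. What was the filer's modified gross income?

$262,500

$123 is 123/360 of the full $360, so 237/360 of the $96,000 range has been used: income = $199,300 + $96,000 × 237/360 = $262,500.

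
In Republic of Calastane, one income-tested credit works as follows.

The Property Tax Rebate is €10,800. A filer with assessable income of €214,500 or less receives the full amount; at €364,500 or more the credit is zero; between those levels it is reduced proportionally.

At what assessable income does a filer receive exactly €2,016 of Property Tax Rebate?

€336,500

€2,016 is 2,016/10,800 of the full €10,800, so 8,784/10,800 of the €150,000 range has been used: income = €214,500 + €150,000 × 8,784/10,800 = €336,500.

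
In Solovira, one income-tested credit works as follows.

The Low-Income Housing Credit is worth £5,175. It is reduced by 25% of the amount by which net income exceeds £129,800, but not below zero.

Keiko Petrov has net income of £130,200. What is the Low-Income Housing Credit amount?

£5,075

Low-Income Housing Credit: 25% of the £400 excess over £129,800 is £100; credit = £5,175 − £100 = £5,075.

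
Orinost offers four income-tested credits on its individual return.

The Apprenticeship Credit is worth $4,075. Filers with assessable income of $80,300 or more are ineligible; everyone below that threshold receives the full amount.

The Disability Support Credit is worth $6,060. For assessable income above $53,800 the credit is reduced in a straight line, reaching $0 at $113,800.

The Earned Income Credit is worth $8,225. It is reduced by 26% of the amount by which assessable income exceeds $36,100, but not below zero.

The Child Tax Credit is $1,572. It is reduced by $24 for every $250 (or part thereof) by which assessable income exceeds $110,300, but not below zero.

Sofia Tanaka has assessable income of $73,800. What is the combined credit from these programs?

Apprenticeship Credit: $73,800 is below the $80,300 cutoff, so the full $4,075 applies.
Disability Support Credit: $73,800 is $20,000 into a $60,000 phase-out range, leaving 40,000/60,000 of the credit: $6,060 × 40,000/60,000 = $4,040.
Earned Income Credit: 26% of the $37,700 excess over $36,100 is $9,802 ≥ base, so the credit is $0.
Child Tax Credit: $73,800 is at or below the $110,300 threshold, so the full $1,572 applies.
Total: $4,075 + $4,040 + $0 + $1,572 = $9,687.

$9,687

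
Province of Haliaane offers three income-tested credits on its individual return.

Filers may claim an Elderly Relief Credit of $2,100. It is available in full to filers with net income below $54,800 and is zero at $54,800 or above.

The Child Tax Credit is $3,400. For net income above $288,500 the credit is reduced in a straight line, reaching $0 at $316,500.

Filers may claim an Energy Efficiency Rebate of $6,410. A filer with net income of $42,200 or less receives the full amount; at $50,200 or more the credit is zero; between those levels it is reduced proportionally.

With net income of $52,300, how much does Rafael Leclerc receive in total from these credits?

Elderly Relief Credit: $52,300 is below the $54,800 cutoff, so the full $2,100 applies.
Child Tax Credit: $52,300 is at or below the $288,500 threshold, so the full $3,400 applies.
Energy Efficiency Rebate: $52,300 is at or above $50,200, so the credit is $0.
Total: $2,100 + $3,400 + $0 = $5,500.

$5,500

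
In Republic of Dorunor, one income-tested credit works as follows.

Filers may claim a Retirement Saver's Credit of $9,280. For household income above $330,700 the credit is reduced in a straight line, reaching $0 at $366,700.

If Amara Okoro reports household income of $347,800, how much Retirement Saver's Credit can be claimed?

$4,872

Retirement Saver's Credit: $347,800 is $17,100 into a $36,000 phase-out range, leaving 18,900/36,000 of the credit: $9,280 × 18,900/36,000 = $4,872.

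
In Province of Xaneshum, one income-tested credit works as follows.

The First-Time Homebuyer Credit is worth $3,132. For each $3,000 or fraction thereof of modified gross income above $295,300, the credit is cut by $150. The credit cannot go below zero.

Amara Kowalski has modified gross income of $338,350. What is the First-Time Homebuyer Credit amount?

First-Time Homebuyer Credit: income exceeds $295,300 by $43,050, which is 15 full-or-partial $3,000 increments; reduction = 15 × $150 = $2,250, leaving $882.

$882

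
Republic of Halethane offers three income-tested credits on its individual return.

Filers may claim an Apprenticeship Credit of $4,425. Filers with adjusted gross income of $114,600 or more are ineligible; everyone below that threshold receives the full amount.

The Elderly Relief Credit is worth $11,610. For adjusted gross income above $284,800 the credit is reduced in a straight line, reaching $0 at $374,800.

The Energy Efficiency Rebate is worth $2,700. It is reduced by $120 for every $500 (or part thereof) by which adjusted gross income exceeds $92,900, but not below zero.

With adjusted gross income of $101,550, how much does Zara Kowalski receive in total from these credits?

Apprenticeship Credit: $101,550 is below the $114,600 cutoff, so the full $4,425 applies.
Elderly Relief Credit: $101,550 is at or below the $284,800 threshold, so the full $11,610 applies.
Energy Efficiency Rebate: income exceeds $92,900 by $8,650, which is 18 full-or-partial $500 increments; reduction = 18 × $120 = $2,160, leaving $540.
Total: $4,425 + $11,610 + $540 = $16,575.

$16,575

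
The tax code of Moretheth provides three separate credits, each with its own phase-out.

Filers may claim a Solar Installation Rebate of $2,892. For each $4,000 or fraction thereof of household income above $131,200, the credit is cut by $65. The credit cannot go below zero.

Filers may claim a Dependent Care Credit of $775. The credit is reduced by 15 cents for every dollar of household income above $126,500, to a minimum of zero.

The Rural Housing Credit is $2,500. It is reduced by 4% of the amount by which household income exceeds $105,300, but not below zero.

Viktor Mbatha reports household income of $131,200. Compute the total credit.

Solar Installation Rebate: $131,200 is at or below the $131,200 threshold, so the full $2,892 applies.
Dependent Care Credit: 15% of the $4,700 excess over $126,500 is $705; credit = $775 − $705 = $70.
Rural Housing Credit: 4% of the $25,900 excess over $105,300 is $1,036; credit = $2,500 − $1,036 = $1,464.
Total: $2,892 + $70 + $1,464 = $4,426.

$4,426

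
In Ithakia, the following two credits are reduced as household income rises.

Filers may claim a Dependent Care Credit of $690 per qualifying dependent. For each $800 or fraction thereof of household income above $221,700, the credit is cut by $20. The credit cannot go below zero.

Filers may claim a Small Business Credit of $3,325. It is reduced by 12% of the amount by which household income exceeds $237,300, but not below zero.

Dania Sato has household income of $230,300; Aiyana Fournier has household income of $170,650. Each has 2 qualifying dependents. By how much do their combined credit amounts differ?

Dania ($230,300): Dependent Care Credit: base = 2 × $690 = $1,380. income exceeds $221,700 by $8,600, which is 11 full-or-partial $800 increments; reduction = 11 × $20 = $220, leaving $1,160. Small Business Credit: $230,300 is at or below the $237,300 threshold, so the full $3,325 applies. total $1,160 + $3,325 = $4,485
Aiyana ($170,650): Dependent Care Credit: base = 2 × $690 = $1,380. $170,650 is at or below the $221,700 threshold, so the full $1,380 applies. Small Business Credit: $170,650 is at or below the $237,300 threshold, so the full $3,325 applies. total $1,380 + $3,325 = $4,705
Difference: |$4,485 − $4,705| = $220.

$220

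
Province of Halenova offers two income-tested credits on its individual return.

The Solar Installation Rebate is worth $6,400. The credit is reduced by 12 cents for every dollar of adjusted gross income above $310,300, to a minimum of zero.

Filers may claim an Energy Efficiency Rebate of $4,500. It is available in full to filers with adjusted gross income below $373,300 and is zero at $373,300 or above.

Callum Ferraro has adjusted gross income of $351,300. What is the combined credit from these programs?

Solar Installation Rebate: 12% of the $41,000 excess over $310,300 is $4,920; credit = $6,400 − $4,920 = $1,480.
Energy Efficiency Rebate: $351,300 is below the $373,300 cutoff, so the full $4,500 applies.
Total: $1,480 + $4,500 = $5,980.

$5,980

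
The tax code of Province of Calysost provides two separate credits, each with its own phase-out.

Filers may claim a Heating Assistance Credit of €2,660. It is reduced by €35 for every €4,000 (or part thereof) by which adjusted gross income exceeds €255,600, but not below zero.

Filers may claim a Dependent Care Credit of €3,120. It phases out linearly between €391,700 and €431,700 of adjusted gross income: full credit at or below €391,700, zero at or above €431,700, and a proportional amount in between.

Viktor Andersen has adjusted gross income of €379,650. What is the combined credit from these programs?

€4,660

Heating Assistance Credit: income exceeds €255,600 by €124,050, which is 32 full-or-partial €4,000 increments; reduction = 32 × €35 = €1,120, leaving €1,540.
Dependent Care Credit: €379,650 is at or below the €391,700 threshold, so the full €3,120 applies.
Total: €1,540 + €3,120 = €4,660.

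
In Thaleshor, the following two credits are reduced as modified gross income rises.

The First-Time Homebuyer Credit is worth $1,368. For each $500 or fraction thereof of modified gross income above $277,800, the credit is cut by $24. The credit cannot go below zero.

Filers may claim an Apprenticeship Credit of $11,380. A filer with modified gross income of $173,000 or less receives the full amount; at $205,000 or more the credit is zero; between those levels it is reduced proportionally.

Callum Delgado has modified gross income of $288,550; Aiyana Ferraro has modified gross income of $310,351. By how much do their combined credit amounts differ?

Callum ($288,550): First-Time Homebuyer Credit: income exceeds $277,800 by $10,750, which is 22 full-or-partial $500 increments; reduction = 22 × $24 = $528, leaving $840. Apprenticeship Credit: $288,550 is at or above $205,000, so the credit is $0. total $840 + $0 = $840
Aiyana ($310,351): First-Time Homebuyer Credit: income exceeds $277,800 by $32,551 → 66 increments × $24 = $1,584 ≥ base, so the credit is $0. Apprenticeship Credit: $310,351 is at or above $205,000, so the credit is $0. total $0 + $0 = $0
Difference: |$840 − $0| = $840.

$840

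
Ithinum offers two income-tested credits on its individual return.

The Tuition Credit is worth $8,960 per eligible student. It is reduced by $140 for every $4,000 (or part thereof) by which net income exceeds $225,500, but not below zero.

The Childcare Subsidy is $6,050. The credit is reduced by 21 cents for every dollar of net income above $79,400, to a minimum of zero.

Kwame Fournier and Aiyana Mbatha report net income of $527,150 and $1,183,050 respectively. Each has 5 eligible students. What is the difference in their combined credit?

$22,960

Kwame ($527,150): Tuition Credit: base = 5 × $8,960 = $44,800. income exceeds $225,500 by $301,650, which is 76 full-or-partial $4,000 increments; reduction = 76 × $140 = $10,640, leaving $34,160. Childcare Subsidy: 21% of the $447,750 excess over $79,400 is $94,027.50 ≥ base, so the credit is $0. total $34,160 + $0 = $34,160
Aiyana ($1,183,050): Tuition Credit: base = 5 × $8,960 = $44,800. income exceeds $225,500 by $957,550, which is 240 full-or-partial $4,000 increments; reduction = 240 × $140 = $33,600, leaving $11,200. Childcare Subsidy: 21% of the $1,103,650 excess over $79,400 is $231,766.50 ≥ base, so the credit is $0. total $11,200 + $0 = $11,200
Difference: |$34,160 − $11,200| = $22,960.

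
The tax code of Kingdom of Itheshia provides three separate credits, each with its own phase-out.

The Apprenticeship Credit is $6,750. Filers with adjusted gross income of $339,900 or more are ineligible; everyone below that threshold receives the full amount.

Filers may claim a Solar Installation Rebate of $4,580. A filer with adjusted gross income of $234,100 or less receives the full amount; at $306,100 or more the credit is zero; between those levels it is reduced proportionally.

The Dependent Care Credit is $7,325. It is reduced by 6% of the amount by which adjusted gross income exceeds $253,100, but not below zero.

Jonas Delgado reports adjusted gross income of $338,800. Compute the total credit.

$8,933

Apprenticeship Credit: $338,800 is below the $339,900 cutoff, so the full $6,750 applies.
Solar Installation Rebate: $338,800 is at or above $306,100, so the credit is $0.
Dependent Care Credit: 6% of the $85,700 excess over $253,100 is $5,142; credit = $7,325 − $5,142 = $2,183.
Total: $6,750 + $0 + $2,183 = $8,933.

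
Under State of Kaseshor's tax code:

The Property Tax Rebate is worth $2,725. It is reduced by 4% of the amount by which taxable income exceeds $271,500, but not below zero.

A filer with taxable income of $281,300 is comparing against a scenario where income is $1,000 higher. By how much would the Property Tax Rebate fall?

$40

At $281,300 — 4% of the $9,800 excess over $271,500 is $392; credit = $2,725 − $392 = $2,333.
At $282,300 — 4% of the $10,800 excess over $271,500 is $432; credit = $2,725 − $432 = $2,293.
Lost: $2,333 − $2,293 = $40.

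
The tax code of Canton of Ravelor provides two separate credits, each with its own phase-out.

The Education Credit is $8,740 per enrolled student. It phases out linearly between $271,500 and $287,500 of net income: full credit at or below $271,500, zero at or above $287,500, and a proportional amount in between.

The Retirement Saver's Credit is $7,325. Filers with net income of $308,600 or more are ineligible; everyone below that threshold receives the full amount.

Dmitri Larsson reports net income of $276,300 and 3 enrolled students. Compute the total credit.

Education Credit: base = 3 × $8,740 = $26,220. $276,300 is $4,800 into a $16,000 phase-out range, leaving 11,200/16,000 of the credit: $26,220 × 11,200/16,000 = $18,354.
Retirement Saver's Credit: $276,300 is below the $308,600 cutoff, so the full $7,325 applies.
Total: $18,354 + $7,325 = $25,679.

$25,679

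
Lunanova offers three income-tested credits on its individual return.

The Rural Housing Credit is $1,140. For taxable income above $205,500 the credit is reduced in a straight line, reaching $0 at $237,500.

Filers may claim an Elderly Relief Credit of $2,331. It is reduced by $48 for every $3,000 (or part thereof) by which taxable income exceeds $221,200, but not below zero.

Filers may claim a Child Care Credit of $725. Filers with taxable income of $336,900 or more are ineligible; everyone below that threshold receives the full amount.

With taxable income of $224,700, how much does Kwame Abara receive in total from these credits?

$3,416

Rural Housing Credit: $224,700 is $19,200 into a $32,000 phase-out range, leaving 12,800/32,000 of the credit: $1,140 × 12,800/32,000 = $456.
Elderly Relief Credit: income exceeds $221,200 by $3,500, which is 2 full-or-partial $3,000 increments; reduction = 2 × $48 = $96, leaving $2,235.
Child Care Credit: $224,700 is below the $336,900 cutoff, so the full $725 applies.
Total: $456 + $2,235 + $725 = $3,416.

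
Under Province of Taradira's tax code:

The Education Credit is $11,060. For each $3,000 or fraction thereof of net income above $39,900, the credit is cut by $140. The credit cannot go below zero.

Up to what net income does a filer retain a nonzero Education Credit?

$273,900

After 78 increments the reduction is 78 × $140 = $10,920, leaving $140; one more increment wipes it out. Increment 78 ends at excess 78 × $3,000 = $234,000, so the highest qualifying income is $39,900 + $234,000 = $273,900.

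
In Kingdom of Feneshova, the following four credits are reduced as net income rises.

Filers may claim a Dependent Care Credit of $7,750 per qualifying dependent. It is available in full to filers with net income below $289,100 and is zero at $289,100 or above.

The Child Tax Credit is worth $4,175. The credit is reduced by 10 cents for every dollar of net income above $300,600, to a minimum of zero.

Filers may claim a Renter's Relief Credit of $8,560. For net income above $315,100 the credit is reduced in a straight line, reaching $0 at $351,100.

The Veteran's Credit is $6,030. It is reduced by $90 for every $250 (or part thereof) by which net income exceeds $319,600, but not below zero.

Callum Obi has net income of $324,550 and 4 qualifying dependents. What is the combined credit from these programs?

$12,323

Dependent Care Credit: base = 4 × $7,750 = $31,000. $324,550 meets or exceeds the $289,100 cutoff, so the credit is $0.
Child Tax Credit: 10% of the $23,950 excess over $300,600 is $2,395; credit = $4,175 − $2,395 = $1,780.
Renter's Relief Credit: $324,550 is $9,450 into a $36,000 phase-out range, leaving 26,550/36,000 of the credit: $8,560 × 26,550/36,000 = $6,313.
Veteran's Credit: income exceeds $319,600 by $4,950, which is 20 full-or-partial $250 increments; reduction = 20 × $90 = $1,800, leaving $4,230.
Total: $0 + $1,780 + $6,313 + $4,230 = $12,323.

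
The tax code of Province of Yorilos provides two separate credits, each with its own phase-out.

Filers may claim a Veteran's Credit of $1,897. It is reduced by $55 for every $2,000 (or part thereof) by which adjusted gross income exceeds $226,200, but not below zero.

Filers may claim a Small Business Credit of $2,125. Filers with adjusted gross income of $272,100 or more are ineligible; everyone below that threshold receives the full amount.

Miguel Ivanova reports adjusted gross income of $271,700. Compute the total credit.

Veteran's Credit: income exceeds $226,200 by $45,500, which is 23 full-or-partial $2,000 increments; reduction = 23 × $55 = $1,265, leaving $632.
Small Business Credit: $271,700 is below the $272,100 cutoff, so the full $2,125 applies.
Total: $632 + $2,125 = $2,757.

$2,757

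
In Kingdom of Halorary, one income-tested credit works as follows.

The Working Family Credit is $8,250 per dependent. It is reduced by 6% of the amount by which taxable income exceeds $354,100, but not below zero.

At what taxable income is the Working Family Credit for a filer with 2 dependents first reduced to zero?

$629,100

Full credit = 2 × $8,250 = $16,500.
The credit falls by 6% of each dollar above $354,100, so it reaches zero when the excess is $16,500 / 6% = $275,000: income = $354,100 + $275,000 = $629,100.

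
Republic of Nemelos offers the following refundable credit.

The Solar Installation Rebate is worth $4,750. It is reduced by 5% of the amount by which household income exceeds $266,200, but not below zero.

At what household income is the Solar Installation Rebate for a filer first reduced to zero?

The credit falls by 5% of each dollar above $266,200, so it reaches zero when the excess is $4,750 / 5% = $95,000: income = $266,200 + $95,000 = $361,200.

$361,200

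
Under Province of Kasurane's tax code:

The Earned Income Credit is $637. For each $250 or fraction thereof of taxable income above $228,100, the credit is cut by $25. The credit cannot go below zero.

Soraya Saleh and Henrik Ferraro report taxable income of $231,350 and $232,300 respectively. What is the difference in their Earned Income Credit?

Soraya ($231,350): Earned Income Credit: income exceeds $228,100 by $3,250, which is 13 full-or-partial $250 increments; reduction = 13 × $25 = $325, leaving $312.
Henrik ($232,300): Earned Income Credit: income exceeds $228,100 by $4,200, which is 17 full-or-partial $250 increments; reduction = 17 × $25 = $425, leaving $212.
Difference: |$312 − $212| = $100.

$100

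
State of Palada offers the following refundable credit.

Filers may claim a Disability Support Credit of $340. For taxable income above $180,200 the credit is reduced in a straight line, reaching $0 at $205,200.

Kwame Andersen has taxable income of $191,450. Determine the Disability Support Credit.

$187

Disability Support Credit: $191,450 is $11,250 into a $25,000 phase-out range, leaving 13,750/25,000 of the credit: $340 × 13,750/25,000 = $187.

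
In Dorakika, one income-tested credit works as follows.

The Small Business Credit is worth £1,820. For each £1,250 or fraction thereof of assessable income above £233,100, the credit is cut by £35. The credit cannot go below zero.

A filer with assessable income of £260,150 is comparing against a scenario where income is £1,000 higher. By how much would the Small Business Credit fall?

£35

At £260,150 — income exceeds £233,100 by £27,050, which is 22 full-or-partial £1,250 increments; reduction = 22 × £35 = £770, leaving £1,050.
At £261,150 — income exceeds £233,100 by £28,050, which is 23 full-or-partial £1,250 increments; reduction = 23 × £35 = £805, leaving £1,015.
Lost: £1,050 − £1,015 = £35.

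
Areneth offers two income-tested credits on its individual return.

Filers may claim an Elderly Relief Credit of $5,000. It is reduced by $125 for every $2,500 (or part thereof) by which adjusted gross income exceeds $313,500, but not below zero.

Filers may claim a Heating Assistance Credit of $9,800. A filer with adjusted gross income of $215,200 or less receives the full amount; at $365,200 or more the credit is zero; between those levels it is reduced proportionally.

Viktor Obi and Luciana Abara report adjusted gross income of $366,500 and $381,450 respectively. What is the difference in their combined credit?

Viktor ($366,500): Elderly Relief Credit: income exceeds $313,500 by $53,000, which is 22 full-or-partial $2,500 increments; reduction = 22 × $125 = $2,750, leaving $2,250. Heating Assistance Credit: $366,500 is at or above $365,200, so the credit is $0. total $2,250 + $0 = $2,250
Luciana ($381,450): Elderly Relief Credit: income exceeds $313,500 by $67,950, which is 28 full-or-partial $2,500 increments; reduction = 28 × $125 = $3,500, leaving $1,500. Heating Assistance Credit: $381,450 is at or above $365,200, so the credit is $0. total $1,500 + $0 = $1,500
Difference: |$2,250 − $1,500| = $750.

$750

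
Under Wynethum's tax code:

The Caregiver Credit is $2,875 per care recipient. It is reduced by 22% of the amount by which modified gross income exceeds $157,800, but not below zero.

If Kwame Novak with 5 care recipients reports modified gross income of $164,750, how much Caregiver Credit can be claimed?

Caregiver Credit: base = 5 × $2,875 = $14,375. 22% of the $6,950 excess over $157,800 is $1,529; credit = $14,375 − $1,529 = $12,846.

$12,846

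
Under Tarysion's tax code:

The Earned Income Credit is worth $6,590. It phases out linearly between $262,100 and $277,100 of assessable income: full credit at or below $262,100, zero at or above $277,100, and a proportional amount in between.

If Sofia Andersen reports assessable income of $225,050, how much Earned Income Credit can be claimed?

$6,590

Earned Income Credit: $225,050 is at or below the $262,100 threshold, so the full $6,590 applies.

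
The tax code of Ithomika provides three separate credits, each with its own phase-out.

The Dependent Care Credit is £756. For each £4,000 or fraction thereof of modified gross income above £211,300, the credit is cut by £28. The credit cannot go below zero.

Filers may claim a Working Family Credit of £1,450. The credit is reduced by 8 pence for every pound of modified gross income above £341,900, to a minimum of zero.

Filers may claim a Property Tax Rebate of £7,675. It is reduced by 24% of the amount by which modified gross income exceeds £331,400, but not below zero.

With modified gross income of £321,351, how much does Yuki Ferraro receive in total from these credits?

Dependent Care Credit: income exceeds £211,300 by £110,051 → 28 increments × £28 = £784 ≥ base, so the credit is £0.
Working Family Credit: £321,351 is at or below the £341,900 threshold, so the full £1,450 applies.
Property Tax Rebate: £321,351 is at or below the £331,400 threshold, so the full £7,675 applies.
Total: £0 + £1,450 + £7,675 = £9,125.

£9,125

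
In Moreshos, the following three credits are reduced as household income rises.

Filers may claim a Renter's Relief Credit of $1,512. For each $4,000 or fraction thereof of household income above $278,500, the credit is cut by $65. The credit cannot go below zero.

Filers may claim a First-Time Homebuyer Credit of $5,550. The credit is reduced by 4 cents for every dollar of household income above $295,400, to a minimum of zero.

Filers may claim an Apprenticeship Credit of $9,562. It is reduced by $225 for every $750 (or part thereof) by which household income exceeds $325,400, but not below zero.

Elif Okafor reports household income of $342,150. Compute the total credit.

Renter's Relief Credit: income exceeds $278,500 by $63,650, which is 16 full-or-partial $4,000 increments; reduction = 16 × $65 = $1,040, leaving $472.
First-Time Homebuyer Credit: 4% of the $46,750 excess over $295,400 is $1,870; credit = $5,550 − $1,870 = $3,680.
Apprenticeship Credit: income exceeds $325,400 by $16,750, which is 23 full-or-partial $750 increments; reduction = 23 × $225 = $5,175, leaving $4,387.
Total: $472 + $3,680 + $4,387 = $8,539.

$8,539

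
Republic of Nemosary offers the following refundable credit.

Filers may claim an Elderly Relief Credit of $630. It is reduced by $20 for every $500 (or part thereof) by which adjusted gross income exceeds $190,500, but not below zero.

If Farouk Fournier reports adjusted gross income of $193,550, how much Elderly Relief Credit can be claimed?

$490

Elderly Relief Credit: income exceeds $190,500 by $3,050, which is 7 full-or-partial $500 increments; reduction = 7 × $20 = $140, leaving $490.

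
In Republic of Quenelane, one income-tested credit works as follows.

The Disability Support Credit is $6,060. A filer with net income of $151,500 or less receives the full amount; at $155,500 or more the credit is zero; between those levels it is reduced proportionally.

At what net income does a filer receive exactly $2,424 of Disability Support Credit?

$2,424 is 2,424/6,060 of the full $6,060, so 3,636/6,060 of the $4,000 range has been used: income = $151,500 + $4,000 × 3,636/6,060 = $153,900.

$153,900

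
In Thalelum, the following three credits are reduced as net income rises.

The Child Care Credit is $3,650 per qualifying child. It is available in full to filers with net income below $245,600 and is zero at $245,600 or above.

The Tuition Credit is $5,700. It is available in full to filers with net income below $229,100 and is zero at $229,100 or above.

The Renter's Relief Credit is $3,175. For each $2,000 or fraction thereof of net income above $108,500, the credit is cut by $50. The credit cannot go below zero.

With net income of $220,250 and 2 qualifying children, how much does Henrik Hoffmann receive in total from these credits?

Child Care Credit: base = 2 × $3,650 = $7,300. $220,250 is below the $245,600 cutoff, so the full $7,300 applies.
Tuition Credit: $220,250 is below the $229,100 cutoff, so the full $5,700 applies.
Renter's Relief Credit: income exceeds $108,500 by $111,750, which is 56 full-or-partial $2,000 increments; reduction = 56 × $50 = $2,800, leaving $375.
Total: $7,300 + $5,700 + $375 = $13,375.

$13,375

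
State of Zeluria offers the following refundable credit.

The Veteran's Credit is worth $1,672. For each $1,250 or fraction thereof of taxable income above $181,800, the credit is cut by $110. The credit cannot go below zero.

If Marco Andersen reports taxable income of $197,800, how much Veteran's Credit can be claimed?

Veteran's Credit: income exceeds $181,800 by $16,000, which is 13 full-or-partial $1,250 increments; reduction = 13 × $110 = $1,430, leaving $242.

$242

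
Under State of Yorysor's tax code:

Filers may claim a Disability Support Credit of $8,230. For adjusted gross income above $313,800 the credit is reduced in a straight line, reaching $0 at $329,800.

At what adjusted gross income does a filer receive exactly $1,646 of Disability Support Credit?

$1,646 is 1,646/8,230 of the full $8,230, so 6,584/8,230 of the $16,000 range has been used: income = $313,800 + $16,000 × 6,584/8,230 = $326,600.

$326,600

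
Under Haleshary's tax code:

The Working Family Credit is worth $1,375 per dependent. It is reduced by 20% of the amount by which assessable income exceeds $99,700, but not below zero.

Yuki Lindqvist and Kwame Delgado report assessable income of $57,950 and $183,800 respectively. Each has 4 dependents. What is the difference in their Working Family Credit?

Yuki ($57,950): Working Family Credit: base = 4 × $1,375 = $5,500. $57,950 is at or below the $99,700 threshold, so the full $5,500 applies.
Kwame ($183,800): Working Family Credit: base = 4 × $1,375 = $5,500. 20% of the $84,100 excess over $99,700 is $16,820 ≥ base, so the credit is $0.
Difference: |$5,500 − $0| = $5,500.

$5,500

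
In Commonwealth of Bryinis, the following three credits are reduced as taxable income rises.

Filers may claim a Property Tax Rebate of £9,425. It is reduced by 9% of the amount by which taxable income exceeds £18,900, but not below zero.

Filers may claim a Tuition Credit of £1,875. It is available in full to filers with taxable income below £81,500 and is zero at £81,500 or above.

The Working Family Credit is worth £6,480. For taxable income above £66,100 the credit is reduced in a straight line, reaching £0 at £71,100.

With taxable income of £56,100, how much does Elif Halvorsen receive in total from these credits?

Property Tax Rebate: 9% of the £37,200 excess over £18,900 is £3,348; credit = £9,425 − £3,348 = £6,077.
Tuition Credit: £56,100 is below the £81,500 cutoff, so the full £1,875 applies.
Working Family Credit: £56,100 is at or below the £66,100 threshold, so the full £6,480 applies.
Total: £6,077 + £1,875 + £6,480 = £14,432.

£14,432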